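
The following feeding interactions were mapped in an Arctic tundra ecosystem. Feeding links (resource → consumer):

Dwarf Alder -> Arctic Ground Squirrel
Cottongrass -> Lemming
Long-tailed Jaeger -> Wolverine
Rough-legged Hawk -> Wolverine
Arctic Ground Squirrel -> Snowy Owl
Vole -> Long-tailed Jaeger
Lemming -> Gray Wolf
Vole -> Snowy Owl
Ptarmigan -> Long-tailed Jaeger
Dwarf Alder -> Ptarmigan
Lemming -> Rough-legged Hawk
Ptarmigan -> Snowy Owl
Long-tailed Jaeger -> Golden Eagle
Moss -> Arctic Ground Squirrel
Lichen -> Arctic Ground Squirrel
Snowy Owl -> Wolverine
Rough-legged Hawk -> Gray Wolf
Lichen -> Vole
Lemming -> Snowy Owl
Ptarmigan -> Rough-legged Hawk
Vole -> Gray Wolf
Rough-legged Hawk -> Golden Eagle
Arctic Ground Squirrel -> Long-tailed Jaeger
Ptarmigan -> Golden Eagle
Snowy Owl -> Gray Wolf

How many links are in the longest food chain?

3 links

One longest chain: Dwarf Alder → Ptarmigan → Rough-legged Hawk → Wolverine.
It has 4 species and 3 links.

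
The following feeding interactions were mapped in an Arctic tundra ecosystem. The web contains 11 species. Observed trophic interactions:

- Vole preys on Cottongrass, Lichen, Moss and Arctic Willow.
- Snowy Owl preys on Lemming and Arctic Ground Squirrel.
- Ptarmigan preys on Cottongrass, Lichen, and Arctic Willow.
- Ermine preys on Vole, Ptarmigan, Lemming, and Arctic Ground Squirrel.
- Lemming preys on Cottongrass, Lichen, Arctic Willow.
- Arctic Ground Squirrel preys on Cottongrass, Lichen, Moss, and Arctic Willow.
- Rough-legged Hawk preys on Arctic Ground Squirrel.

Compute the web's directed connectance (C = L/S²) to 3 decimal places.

C = 0.174

The web has S = 11 species and L = 21 feeding links.
C = L / S² = 21 / 121 = 0.1736 ≈ 0.174.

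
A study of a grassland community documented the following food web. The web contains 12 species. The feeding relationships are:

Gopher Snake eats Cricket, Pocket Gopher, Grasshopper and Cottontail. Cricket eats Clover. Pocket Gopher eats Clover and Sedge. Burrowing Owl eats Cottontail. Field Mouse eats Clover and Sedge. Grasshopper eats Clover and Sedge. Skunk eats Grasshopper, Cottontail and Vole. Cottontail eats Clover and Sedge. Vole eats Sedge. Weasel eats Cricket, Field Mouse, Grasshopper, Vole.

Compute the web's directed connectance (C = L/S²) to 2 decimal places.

C = 0.15

The web has S = 12 species and L = 22 feeding links.
C = L / S² = 22 / 144 = 0.1528 ≈ 0.15.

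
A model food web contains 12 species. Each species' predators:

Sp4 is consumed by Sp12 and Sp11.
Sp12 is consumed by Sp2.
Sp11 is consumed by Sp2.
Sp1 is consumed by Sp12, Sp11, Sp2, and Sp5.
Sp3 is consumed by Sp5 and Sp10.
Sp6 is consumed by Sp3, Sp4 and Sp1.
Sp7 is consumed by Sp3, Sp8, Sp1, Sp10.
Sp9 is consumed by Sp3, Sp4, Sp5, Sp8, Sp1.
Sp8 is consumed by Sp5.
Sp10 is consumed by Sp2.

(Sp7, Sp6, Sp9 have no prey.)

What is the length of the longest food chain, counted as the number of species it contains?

4 species

One longest chain: Sp7 → Sp1 → Sp12 → Sp2.
It has 4 species and 3 links.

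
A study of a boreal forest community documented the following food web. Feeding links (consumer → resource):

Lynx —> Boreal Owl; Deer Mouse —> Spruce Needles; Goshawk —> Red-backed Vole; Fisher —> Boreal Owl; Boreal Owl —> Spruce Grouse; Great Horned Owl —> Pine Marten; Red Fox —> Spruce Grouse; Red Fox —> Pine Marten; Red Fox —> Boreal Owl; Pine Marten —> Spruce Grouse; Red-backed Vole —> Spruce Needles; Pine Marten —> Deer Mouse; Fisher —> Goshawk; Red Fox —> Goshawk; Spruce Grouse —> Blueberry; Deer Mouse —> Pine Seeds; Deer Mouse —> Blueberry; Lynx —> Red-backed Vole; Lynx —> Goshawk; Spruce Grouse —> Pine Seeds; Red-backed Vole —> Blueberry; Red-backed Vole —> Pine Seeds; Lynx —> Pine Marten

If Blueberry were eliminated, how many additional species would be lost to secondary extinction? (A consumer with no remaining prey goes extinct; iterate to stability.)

Remove Blueberry.
Every predator of it retains at least one other prey: Spruce Grouse still has Pine Seeds; Deer Mouse still has Spruce Needles, Pine Seeds; Red-backed Vole still has Spruce Needles, Pine Seeds.
No consumer loses all prey, so no secondary extinctions occur.

0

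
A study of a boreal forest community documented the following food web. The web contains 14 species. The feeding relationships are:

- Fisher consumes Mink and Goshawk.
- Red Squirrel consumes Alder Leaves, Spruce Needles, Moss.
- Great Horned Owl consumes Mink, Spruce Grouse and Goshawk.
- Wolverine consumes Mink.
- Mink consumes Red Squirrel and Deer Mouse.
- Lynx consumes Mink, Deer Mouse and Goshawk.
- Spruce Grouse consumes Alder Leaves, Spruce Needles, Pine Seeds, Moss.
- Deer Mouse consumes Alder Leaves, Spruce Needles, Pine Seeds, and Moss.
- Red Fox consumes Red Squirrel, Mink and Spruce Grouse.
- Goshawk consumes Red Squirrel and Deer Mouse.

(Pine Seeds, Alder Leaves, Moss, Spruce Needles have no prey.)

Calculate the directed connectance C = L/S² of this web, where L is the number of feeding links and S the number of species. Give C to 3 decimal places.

The web has S = 14 species and L = 27 feeding links.
C = L / S² = 27 / 196 = 0.1378 ≈ 0.138.

C = 0.138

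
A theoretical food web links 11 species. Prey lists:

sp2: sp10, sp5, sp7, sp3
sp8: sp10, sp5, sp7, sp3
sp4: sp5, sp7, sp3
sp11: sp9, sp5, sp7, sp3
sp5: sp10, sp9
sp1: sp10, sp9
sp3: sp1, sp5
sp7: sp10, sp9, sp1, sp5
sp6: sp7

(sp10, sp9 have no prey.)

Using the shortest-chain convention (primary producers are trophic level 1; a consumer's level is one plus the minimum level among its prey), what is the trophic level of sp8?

Trophic level 2

sp10 is a producer → level 1.
sp8 eats sp10 → level 2.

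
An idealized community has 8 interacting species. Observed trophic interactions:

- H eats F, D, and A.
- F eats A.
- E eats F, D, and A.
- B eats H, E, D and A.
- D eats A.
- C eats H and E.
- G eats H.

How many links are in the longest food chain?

3 links

One longest chain: A → F → H → G.
It has 4 species and 3 links.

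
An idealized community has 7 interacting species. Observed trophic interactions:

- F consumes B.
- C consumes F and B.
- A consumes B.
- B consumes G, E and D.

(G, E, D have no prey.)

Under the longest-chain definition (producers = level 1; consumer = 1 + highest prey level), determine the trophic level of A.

Trophic level 3

G is a producer → level 1.
B eats G (level 1); other prey at levels: E 1, D 1 → level 2.
A eats B → level 3.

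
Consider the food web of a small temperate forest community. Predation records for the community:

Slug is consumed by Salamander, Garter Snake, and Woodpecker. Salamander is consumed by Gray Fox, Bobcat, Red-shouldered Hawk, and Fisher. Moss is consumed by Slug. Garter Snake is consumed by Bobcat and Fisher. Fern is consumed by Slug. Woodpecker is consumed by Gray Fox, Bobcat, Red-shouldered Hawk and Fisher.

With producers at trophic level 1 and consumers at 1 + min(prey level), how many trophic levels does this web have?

Producers (level 1): Fern, Moss.
Following each consumer down to its lowest-level prey: Fern → Slug → Woodpecker → Gray Fox (levels 1 through 4).
All prey of Gray Fox (Woodpecker 3, Salamander 3) are at level 3 or above, so Gray Fox is at level 1 + 3 = 4.
Every consumer has at least one prey at level 3 or below, so none exceeds level 4.

4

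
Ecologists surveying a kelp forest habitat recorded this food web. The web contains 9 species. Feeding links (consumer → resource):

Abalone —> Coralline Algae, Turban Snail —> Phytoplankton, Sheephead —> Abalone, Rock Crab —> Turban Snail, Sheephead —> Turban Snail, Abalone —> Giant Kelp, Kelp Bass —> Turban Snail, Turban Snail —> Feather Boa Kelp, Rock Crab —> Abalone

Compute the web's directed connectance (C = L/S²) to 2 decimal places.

The web has S = 9 species and L = 9 feeding links.
C = L / S² = 9 / 81 = 0.1111 ≈ 0.11.

C = 0.11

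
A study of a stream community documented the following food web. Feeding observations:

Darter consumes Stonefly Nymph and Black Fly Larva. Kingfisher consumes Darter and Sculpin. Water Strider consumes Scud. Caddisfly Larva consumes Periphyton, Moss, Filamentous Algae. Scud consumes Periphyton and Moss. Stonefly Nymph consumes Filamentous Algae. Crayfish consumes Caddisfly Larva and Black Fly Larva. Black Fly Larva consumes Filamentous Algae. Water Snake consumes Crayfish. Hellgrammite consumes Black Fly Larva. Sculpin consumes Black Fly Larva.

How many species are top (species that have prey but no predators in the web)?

4

Top species (has prey, but nothing eats it): Water Strider, Hellgrammite, Kingfisher, Water Snake.
Count: 4.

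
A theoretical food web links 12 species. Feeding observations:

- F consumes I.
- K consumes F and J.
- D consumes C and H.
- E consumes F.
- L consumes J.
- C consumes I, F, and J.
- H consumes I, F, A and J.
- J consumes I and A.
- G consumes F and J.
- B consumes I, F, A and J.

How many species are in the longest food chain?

One longest chain: A → J → H → D.
It has 4 species and 3 links.

4 species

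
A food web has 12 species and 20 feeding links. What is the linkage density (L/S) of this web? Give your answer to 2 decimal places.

L/S = 1.67

There are L = 20 links among S = 12 species.
L/S = 20/12 = 1.6667 ≈ 1.67.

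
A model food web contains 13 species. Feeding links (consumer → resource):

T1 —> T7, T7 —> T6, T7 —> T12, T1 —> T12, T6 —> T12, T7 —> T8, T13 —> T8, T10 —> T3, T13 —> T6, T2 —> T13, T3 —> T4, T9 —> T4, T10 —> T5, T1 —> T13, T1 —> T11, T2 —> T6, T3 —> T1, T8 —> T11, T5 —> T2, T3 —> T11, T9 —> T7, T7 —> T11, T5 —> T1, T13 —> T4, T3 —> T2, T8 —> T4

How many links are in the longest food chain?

5 links

One longest chain: T11 → T8 → T13 → T2 → T3 → T10.
It has 6 species and 5 links.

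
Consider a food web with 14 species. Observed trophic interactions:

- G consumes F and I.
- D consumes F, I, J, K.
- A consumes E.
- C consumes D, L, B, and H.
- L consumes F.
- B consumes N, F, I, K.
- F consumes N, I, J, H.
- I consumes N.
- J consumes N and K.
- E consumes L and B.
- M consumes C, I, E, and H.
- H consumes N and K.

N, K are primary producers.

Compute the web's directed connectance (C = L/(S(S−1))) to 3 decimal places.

C = 0.170

The web has S = 14 species and L = 31 feeding links.
C = L / (S(S−1)) = 31 / 182 = 0.1703 ≈ 0.170.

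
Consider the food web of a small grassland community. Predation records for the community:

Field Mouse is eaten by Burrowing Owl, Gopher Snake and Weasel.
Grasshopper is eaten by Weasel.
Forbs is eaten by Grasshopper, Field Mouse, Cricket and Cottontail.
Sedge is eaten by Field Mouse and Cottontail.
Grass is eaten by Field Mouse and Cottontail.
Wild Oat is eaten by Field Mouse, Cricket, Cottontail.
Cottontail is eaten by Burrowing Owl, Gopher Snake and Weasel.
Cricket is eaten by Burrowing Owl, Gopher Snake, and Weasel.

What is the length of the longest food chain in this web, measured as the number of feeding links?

One longest chain: Forbs → Cricket → Gopher Snake.
It has 3 species and 2 links.

2 links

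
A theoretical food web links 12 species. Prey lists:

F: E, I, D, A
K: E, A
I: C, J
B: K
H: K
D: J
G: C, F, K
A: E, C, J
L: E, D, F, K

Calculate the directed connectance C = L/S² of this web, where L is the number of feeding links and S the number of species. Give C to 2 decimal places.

C = 0.15

The web has S = 12 species and L = 21 feeding links.
C = L / S² = 21 / 144 = 0.1458 ≈ 0.15.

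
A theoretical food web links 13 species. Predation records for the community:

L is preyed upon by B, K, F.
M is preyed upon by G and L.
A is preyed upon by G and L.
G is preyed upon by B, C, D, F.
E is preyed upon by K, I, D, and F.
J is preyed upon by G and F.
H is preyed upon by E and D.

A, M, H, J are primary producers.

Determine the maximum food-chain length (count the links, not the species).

One longest chain: A → G → C.
It has 3 species and 2 links.

2 links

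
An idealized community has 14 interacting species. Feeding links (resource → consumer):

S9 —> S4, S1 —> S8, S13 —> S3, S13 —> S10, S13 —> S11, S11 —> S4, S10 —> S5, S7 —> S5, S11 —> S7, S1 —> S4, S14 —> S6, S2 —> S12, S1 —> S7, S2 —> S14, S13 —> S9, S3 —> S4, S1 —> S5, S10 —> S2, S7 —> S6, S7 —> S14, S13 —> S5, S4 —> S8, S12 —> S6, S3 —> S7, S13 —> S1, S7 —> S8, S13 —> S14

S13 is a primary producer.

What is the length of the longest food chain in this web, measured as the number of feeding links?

4 links

One longest chain: S13 → S10 → S2 → S14 → S6.
It has 5 species and 4 links.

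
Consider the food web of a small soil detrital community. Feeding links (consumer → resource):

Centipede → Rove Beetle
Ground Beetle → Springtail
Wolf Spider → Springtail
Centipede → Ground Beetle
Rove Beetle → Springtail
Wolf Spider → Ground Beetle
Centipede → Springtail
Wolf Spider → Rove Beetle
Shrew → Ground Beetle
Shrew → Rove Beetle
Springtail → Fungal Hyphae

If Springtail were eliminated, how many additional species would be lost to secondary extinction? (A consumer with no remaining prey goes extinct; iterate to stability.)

Remove Springtail.
Round 1: Ground Beetle (all prey gone), Rove Beetle (all prey gone) → extinct.
Round 2: Shrew (all prey gone), Wolf Spider (all prey gone), Centipede (all prey gone) → extinct.
No further losses. Total secondary extinctions: 5.

5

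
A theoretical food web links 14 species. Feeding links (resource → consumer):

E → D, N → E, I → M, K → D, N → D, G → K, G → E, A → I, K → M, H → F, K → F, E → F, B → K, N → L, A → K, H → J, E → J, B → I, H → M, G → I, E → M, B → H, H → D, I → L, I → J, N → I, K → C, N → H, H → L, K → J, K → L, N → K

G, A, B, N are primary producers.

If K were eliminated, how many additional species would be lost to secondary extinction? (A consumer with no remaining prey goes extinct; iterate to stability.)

1

Remove K.
Round 1: C (all prey gone) → extinct.
No further losses. Total secondary extinctions: 1.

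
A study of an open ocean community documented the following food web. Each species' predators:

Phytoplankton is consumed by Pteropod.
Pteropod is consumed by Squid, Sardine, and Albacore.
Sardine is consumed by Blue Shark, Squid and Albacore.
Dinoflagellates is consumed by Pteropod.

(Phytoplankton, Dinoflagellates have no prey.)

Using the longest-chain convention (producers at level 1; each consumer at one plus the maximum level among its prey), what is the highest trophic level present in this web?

Producers (level 1): Phytoplankton, Dinoflagellates.
Phytoplankton → Pteropod → Sardine → Albacore gives Albacore level 4.
No species has a prey at level 4, so no species reaches level 5.

4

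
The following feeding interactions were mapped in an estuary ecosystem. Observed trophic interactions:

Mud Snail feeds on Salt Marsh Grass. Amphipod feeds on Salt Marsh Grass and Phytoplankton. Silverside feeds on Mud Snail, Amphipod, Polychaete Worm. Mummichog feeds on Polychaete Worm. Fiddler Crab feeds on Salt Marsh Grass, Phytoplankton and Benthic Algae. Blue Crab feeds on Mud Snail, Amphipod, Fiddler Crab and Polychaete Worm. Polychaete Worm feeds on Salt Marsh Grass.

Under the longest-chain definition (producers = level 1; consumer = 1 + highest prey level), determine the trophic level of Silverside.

Trophic level 3

Phytoplankton is a producer → level 1.
Amphipod eats Phytoplankton (level 1); other prey at levels: Salt Marsh Grass 1 → level 2.
Silverside eats Amphipod (level 2); other prey at levels: Mud Snail 2, Polychaete Worm 2 → level 3.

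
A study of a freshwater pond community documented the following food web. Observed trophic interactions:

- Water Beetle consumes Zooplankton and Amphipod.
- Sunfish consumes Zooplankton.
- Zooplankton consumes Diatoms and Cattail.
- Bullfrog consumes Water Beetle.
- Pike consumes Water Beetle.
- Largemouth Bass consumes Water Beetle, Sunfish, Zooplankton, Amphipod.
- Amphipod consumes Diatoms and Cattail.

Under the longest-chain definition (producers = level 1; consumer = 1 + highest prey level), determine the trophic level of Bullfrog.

Trophic level 4

Diatoms is a producer → level 1.
Zooplankton eats Diatoms (level 1); other prey at levels: Cattail 1 → level 2.
Water Beetle eats Zooplankton (level 2); other prey at levels: Amphipod 2 → level 3.
Bullfrog eats Water Beetle → level 4.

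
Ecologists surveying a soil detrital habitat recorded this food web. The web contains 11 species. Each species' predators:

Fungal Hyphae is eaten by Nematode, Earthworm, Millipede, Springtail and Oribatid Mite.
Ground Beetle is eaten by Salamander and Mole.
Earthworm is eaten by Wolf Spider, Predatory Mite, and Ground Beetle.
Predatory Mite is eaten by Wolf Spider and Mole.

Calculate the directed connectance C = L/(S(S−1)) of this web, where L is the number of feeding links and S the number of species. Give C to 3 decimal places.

The web has S = 11 species and L = 12 feeding links.
C = L / (S(S−1)) = 12 / 110 = 0.1091 ≈ 0.109.

C = 0.109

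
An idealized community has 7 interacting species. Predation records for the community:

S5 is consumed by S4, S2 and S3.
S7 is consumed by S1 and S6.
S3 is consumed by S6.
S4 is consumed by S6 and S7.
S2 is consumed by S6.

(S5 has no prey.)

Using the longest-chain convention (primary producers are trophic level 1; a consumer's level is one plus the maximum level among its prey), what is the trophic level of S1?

Trophic level 4

S5 is a producer → level 1.
S4 eats S5 → level 2.
S7 eats S4 → level 3.
S1 eats S7 → level 4.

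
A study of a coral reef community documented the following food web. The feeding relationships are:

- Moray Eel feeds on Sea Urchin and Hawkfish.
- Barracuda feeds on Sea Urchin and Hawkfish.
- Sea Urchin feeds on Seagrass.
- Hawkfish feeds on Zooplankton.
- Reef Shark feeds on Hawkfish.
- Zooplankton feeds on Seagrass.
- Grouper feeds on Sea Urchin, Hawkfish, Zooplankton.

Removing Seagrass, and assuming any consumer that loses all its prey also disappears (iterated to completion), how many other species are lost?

7

Remove Seagrass.
Round 1: Zooplankton (all prey gone), Sea Urchin (all prey gone) → extinct.
Round 2: Hawkfish (all prey gone) → extinct.
Round 3: Reef Shark (all prey gone), Barracuda (all prey gone), Moray Eel (all prey gone), Grouper (all prey gone) → extinct.
No further losses. Total secondary extinctions: 7.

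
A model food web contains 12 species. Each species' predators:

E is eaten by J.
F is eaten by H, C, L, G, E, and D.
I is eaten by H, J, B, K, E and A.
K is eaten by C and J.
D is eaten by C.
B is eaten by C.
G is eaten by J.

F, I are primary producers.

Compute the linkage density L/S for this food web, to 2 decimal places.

There are L = 18 links among S = 12 species.
L/S = 18/12 = 1.5000 ≈ 1.50.

L/S = 1.50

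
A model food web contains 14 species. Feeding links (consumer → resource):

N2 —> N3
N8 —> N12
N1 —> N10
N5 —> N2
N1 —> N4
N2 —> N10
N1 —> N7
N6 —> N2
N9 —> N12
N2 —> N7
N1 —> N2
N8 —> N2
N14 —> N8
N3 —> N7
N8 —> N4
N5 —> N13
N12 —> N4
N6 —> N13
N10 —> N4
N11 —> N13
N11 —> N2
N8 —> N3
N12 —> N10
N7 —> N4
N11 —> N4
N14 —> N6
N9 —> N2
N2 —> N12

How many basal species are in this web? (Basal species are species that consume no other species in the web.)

Basal species (no prey listed): N4, N13.
Count: 2.

2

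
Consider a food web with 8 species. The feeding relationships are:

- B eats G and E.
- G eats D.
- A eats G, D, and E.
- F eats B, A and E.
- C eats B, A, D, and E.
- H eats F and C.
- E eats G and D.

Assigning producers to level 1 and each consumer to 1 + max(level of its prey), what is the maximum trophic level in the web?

6

Producers (level 1): D.
D → G → E → B → C → H gives H level 6.
No species has a prey at level 6, so no species reaches level 7.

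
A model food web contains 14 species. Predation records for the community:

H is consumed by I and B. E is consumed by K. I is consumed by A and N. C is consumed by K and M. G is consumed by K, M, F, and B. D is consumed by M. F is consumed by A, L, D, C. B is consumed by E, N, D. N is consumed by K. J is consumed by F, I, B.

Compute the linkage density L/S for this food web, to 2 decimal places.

L/S = 1.64

There are L = 23 links among S = 14 species.
L/S = 23/14 = 1.6429 ≈ 1.64.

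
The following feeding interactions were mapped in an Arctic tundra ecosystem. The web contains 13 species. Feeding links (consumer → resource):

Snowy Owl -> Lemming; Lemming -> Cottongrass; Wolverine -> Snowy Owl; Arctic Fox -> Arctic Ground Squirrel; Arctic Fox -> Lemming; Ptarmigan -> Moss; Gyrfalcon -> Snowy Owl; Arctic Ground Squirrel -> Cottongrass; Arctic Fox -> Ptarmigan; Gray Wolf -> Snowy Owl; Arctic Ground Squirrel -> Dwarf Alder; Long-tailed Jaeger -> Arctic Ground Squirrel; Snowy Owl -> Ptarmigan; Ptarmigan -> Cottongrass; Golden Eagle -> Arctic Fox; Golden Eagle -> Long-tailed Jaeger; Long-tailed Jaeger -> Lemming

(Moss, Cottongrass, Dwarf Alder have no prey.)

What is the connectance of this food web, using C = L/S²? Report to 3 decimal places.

C = 0.101

The web has S = 13 species and L = 17 feeding links.
C = L / S² = 17 / 169 = 0.1006 ≈ 0.101.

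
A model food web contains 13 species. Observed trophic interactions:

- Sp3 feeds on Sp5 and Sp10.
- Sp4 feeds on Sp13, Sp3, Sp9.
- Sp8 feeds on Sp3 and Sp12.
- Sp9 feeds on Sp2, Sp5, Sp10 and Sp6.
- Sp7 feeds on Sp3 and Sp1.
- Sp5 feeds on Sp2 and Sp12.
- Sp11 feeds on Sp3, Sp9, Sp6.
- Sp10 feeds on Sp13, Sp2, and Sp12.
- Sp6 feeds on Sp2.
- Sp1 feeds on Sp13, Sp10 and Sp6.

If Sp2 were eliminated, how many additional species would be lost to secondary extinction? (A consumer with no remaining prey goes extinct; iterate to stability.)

Remove Sp2.
Round 1: Sp6 (all prey gone) → extinct.
No further losses. Total secondary extinctions: 1.

1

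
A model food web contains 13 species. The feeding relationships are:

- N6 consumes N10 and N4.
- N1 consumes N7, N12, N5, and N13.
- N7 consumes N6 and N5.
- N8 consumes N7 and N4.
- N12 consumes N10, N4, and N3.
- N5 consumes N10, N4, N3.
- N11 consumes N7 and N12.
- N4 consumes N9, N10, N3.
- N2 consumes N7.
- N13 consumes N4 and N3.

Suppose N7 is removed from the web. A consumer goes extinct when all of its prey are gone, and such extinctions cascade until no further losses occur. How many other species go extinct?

1

Remove N7.
Round 1: N2 (all prey gone) → extinct.
No further losses. Total secondary extinctions: 1.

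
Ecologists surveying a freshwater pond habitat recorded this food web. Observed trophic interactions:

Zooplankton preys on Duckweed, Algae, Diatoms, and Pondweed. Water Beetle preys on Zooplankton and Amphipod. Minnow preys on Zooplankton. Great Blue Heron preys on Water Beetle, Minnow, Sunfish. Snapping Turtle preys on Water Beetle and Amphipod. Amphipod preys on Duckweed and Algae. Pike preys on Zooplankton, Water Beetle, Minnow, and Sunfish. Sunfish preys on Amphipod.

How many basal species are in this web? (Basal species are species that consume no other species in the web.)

4

Basal species (no prey listed): Algae, Diatoms, Pondweed, Duckweed.
Count: 4.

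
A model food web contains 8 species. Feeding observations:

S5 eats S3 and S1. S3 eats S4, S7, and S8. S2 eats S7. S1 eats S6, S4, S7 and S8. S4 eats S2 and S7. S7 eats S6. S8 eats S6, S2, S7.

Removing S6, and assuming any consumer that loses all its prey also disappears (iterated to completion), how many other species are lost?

7

Remove S6.
Round 1: S7 (all prey gone) → extinct.
Round 2: S2 (all prey gone) → extinct.
Round 3: S8 (all prey gone), S4 (all prey gone) → extinct.
Round 4: S1 (all prey gone), S3 (all prey gone) → extinct.
Round 5: S5 (all prey gone) → extinct.
No further losses. Total secondary extinctions: 7.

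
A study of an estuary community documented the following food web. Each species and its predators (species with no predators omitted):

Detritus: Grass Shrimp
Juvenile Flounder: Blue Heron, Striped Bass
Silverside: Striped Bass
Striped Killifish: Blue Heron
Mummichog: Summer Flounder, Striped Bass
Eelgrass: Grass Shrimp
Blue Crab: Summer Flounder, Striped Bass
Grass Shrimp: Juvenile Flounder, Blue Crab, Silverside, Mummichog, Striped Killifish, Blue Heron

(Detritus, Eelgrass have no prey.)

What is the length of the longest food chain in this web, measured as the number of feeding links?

3 links

One longest chain: Detritus → Grass Shrimp → Blue Crab → Summer Flounder.
It has 4 species and 3 links.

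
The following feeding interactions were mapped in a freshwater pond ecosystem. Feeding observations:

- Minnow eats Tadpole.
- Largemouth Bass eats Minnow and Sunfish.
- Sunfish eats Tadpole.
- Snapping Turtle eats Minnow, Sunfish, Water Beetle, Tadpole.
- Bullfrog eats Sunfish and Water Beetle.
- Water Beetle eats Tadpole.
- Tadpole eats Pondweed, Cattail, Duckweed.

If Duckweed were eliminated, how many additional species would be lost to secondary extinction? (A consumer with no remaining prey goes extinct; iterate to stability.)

Remove Duckweed.
Every predator of it retains at least one other prey: Tadpole still has Cattail, Pondweed.
No consumer loses all prey, so no secondary extinctions occur.

0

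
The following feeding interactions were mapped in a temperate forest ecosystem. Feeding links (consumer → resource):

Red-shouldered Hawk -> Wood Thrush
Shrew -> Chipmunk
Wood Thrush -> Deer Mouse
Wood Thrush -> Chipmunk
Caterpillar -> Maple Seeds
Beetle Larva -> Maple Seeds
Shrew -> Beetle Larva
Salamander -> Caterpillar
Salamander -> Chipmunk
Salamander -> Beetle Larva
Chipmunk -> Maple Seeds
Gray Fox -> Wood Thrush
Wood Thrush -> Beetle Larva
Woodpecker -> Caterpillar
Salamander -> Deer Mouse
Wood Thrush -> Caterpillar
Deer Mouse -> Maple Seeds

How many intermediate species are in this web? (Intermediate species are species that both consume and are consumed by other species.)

Intermediate species (has both prey and predators): Beetle Larva, Deer Mouse, Chipmunk, Caterpillar, Wood Thrush.
Count: 5.

5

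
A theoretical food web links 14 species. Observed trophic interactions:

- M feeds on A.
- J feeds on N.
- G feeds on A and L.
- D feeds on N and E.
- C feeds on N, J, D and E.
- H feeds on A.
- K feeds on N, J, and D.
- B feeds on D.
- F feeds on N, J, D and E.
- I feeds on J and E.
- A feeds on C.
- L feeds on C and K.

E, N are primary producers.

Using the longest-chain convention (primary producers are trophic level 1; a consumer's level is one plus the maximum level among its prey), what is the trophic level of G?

E is a producer → level 1.
D eats E (level 1); other prey at levels: N 1 → level 2.
C eats D (level 2); other prey at levels: E 1, N 1, J 2 → level 3.
A eats C → level 4.
G eats A (level 4); other prey at levels: L 4 → level 5.

Trophic level 5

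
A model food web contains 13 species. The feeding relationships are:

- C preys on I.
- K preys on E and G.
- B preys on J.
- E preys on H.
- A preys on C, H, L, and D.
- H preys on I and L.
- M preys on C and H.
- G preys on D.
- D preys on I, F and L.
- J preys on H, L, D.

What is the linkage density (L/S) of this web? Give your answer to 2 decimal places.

There are L = 20 links among S = 13 species.
L/S = 20/13 = 1.5385 ≈ 1.54.

L/S = 1.54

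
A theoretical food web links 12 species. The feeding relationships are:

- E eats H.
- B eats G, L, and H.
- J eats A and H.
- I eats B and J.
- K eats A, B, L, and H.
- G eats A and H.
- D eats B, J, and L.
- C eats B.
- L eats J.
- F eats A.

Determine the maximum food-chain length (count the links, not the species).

4 links

One longest chain: A → J → L → B → I.
It has 5 species and 4 links.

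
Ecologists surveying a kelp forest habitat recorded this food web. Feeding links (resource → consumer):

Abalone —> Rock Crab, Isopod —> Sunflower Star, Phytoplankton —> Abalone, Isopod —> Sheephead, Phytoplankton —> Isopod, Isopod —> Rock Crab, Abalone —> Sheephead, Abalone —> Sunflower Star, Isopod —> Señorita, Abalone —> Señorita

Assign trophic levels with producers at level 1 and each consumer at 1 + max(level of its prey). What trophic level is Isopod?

Trophic level 2

Phytoplankton is a producer → level 1.
Isopod eats Phytoplankton → level 2.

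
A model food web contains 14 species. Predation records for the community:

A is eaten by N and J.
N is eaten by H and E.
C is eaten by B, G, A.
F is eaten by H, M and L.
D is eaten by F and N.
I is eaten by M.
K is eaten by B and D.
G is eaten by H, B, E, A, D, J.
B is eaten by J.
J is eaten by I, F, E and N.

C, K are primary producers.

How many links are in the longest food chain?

One longest chain: C → G → A → J → N → E.
It has 6 species and 5 links.

5 links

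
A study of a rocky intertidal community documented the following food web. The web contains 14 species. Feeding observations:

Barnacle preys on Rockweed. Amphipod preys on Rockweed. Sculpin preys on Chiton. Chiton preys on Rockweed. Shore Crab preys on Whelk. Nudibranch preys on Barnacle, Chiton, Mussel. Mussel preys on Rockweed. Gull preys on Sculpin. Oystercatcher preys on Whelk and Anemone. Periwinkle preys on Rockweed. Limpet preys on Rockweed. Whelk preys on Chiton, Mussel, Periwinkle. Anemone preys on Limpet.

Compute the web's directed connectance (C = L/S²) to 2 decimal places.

The web has S = 14 species and L = 18 feeding links.
C = L / S² = 18 / 196 = 0.0918 ≈ 0.09.

C = 0.09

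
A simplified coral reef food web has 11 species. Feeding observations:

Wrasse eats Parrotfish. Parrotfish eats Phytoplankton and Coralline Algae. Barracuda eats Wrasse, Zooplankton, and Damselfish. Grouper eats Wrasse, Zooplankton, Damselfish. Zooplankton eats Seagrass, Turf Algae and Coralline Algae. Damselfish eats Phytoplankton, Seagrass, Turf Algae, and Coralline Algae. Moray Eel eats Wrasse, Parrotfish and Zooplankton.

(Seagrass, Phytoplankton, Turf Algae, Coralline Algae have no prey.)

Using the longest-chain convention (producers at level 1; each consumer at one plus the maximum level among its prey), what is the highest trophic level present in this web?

4

Producers (level 1): Seagrass, Phytoplankton, Turf Algae, Coralline Algae.
Phytoplankton → Parrotfish → Wrasse → Barracuda gives Barracuda level 4.
No species has a prey at level 4, so no species reaches level 5.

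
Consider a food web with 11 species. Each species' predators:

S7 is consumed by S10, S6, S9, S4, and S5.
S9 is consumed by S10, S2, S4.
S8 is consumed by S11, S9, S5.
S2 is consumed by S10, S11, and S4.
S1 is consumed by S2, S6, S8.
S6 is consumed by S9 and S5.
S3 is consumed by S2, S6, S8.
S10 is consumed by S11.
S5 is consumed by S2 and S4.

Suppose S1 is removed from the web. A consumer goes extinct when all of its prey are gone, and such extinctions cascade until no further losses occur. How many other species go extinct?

Remove S1.
Every predator of it retains at least one other prey: S8 still has S3; S6 still has S7, S3; S2 still has S3, S9, S5.
No consumer loses all prey, so no secondary extinctions occur.

0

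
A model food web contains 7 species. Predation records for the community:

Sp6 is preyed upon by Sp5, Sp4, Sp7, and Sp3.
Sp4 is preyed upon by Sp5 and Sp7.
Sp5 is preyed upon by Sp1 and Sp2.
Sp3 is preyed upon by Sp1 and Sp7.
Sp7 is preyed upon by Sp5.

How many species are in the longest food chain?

One longest chain: Sp6 → Sp4 → Sp7 → Sp5 → Sp1.
It has 5 species and 4 links.

5 species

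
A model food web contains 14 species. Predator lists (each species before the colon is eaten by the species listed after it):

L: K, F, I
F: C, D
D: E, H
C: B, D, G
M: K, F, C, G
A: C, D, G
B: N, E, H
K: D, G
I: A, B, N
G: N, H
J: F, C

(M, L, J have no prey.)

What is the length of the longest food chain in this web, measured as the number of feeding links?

5 links

One longest chain: L → I → A → C → B → N.
It has 6 species and 5 links.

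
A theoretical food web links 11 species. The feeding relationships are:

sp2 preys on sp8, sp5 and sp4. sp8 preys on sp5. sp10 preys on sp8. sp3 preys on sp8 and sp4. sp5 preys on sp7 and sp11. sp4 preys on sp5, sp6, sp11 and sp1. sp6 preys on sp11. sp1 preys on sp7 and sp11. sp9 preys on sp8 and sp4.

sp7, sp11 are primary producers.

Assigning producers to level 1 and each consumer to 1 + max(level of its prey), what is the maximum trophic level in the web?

4

Producers (level 1): sp7, sp11.
sp7 → sp5 → sp8 → sp9 gives sp9 level 4.
No species has a prey at level 4, so no species reaches level 5.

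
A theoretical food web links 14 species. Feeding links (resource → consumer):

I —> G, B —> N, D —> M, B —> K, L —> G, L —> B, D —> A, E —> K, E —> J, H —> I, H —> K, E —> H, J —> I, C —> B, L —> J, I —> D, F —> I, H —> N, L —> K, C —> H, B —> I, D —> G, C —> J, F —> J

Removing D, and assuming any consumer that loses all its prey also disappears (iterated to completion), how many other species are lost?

Remove D.
Round 1: A (all prey gone), M (all prey gone) → extinct.
No further losses. Total secondary extinctions: 2.

2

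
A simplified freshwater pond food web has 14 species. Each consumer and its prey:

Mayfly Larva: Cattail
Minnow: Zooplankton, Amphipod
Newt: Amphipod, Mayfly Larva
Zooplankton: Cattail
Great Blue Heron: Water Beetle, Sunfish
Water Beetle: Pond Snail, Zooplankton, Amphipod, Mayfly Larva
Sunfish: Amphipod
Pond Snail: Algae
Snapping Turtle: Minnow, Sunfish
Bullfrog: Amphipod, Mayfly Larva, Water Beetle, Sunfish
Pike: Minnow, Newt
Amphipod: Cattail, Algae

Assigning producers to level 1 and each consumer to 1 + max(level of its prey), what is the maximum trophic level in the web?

4

Producers (level 1): Cattail, Algae.
Cattail → Amphipod → Newt → Pike gives Pike level 4.
No species has a prey at level 4, so no species reaches level 5.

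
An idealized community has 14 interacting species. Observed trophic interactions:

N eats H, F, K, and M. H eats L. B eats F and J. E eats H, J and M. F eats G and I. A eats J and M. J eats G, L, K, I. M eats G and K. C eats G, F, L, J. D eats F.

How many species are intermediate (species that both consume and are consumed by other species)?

4

Intermediate species (has both prey and predators): M, H, F, J.
Count: 4.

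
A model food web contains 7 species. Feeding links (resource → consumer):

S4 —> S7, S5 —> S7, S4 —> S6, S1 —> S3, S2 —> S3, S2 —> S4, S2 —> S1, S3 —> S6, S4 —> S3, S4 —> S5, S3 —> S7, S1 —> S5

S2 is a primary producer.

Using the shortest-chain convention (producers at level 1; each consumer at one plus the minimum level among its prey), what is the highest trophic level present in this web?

Producers (level 1): S2.
Following each consumer down to its lowest-level prey: S2 → S1 → S5 (levels 1 through 3).
All prey of S5 (S1 2, S4 2) are at level 2 or above, so S5 is at level 1 + 2 = 3.
Every consumer has at least one prey at level 2 or below, so none exceeds level 3.

3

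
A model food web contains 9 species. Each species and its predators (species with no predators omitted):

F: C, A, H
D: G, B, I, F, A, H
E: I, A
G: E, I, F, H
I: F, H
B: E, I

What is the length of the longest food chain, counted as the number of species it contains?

One longest chain: D → G → E → I → F → C.
It has 6 species and 5 links.

6 species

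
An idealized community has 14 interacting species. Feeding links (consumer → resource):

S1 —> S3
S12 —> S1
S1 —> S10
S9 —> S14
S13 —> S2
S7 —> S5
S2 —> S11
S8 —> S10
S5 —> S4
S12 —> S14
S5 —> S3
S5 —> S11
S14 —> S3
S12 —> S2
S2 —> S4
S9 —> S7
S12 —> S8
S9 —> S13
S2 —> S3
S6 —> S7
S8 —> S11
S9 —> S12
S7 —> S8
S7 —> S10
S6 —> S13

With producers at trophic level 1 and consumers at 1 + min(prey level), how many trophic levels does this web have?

3

Producers (level 1): S10, S11, S4, S3.
Following each consumer down to its lowest-level prey: S10 → S7 → S6 (levels 1 through 3).
All prey of S6 (S7 2, S13 3) are at level 2 or above, so S6 is at level 1 + 2 = 3.
Every consumer has at least one prey at level 2 or below, so none exceeds level 3.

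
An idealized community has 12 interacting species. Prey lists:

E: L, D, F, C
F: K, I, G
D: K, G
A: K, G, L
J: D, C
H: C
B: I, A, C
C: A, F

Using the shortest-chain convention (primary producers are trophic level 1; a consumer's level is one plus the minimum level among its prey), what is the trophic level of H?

K is a producer → level 1.
A eats K → level 2.
C eats A → level 3.
H eats C → level 4.
No prey of H is below level 3, so 4 is the minimum.

Trophic level 4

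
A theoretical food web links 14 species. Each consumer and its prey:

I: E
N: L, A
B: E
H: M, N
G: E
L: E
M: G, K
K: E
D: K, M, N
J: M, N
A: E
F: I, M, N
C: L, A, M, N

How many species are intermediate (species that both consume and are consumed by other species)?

7

Intermediate species (has both prey and predators): G, I, K, L, A, M, N.
Count: 7.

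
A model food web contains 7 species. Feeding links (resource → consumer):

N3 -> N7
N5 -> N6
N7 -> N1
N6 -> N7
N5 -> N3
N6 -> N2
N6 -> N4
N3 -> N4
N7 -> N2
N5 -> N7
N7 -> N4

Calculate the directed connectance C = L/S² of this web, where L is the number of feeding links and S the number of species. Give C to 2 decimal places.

The web has S = 7 species and L = 11 feeding links.
C = L / S² = 11 / 49 = 0.2245 ≈ 0.22.

C = 0.22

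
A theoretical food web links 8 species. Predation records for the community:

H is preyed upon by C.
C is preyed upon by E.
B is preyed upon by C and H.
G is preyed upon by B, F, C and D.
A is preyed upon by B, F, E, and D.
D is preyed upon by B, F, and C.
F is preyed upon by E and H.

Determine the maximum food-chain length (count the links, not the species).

5 links

One longest chain: A → D → B → H → C → E.
It has 6 species and 5 links.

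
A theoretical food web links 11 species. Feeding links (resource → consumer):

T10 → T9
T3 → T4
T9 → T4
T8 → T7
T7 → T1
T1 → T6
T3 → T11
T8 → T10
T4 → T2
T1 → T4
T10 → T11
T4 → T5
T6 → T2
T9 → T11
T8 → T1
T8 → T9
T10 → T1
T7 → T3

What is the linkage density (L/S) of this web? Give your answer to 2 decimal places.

L/S = 1.64

There are L = 18 links among S = 11 species.
L/S = 18/11 = 1.6364 ≈ 1.64.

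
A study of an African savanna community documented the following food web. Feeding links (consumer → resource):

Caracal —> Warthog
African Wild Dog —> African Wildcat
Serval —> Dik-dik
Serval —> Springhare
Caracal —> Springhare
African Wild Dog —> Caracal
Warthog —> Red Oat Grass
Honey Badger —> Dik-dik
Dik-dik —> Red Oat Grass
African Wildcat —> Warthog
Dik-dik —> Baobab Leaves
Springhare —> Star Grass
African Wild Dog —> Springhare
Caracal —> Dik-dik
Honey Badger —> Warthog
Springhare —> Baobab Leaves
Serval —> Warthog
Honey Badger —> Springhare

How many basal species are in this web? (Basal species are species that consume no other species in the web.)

3

Basal species (no prey listed): Baobab Leaves, Star Grass, Red Oat Grass.
Count: 3.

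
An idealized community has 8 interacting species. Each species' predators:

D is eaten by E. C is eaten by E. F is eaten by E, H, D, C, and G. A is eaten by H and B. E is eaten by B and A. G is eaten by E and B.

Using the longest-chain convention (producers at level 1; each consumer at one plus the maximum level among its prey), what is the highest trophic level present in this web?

Producers (level 1): F.
F → C → E → A → B gives B level 5.
No species has a prey at level 5, so no species reaches level 6.

5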